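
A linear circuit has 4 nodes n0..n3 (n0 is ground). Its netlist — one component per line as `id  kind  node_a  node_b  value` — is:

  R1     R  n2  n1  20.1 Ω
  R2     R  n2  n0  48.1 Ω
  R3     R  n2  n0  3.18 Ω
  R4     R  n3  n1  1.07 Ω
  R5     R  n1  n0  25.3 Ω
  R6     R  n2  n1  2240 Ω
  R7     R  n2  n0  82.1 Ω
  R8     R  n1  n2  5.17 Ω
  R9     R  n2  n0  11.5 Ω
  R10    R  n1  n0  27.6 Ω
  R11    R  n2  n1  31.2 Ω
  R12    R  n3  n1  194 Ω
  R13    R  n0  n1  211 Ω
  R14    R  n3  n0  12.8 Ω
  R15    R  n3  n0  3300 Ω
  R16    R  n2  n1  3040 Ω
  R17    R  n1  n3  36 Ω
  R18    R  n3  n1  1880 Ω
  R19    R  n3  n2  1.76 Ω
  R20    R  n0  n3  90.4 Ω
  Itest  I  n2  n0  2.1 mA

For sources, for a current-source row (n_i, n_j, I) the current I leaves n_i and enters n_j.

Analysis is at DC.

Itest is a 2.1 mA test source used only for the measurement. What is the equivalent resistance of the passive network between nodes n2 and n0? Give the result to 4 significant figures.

Apply KCL at each of the 3 non-ground nodes and solve the resulting linear system.
Node n1: branches {R1, R4, R5, R6, R8, R10, R11, R12, R13, R16, R17, R18} → V_1 = -0.002996
Node n2: branches {R1, R2, R3, R6, R7, R8, R9, R11, R16, R19, Itest} → V_2 = -0.003649
Node n3: branches {R4, R12, R14, R15, R17, R18, R19, R20} → V_3 = -0.003059

R_eq = 1.738 Ω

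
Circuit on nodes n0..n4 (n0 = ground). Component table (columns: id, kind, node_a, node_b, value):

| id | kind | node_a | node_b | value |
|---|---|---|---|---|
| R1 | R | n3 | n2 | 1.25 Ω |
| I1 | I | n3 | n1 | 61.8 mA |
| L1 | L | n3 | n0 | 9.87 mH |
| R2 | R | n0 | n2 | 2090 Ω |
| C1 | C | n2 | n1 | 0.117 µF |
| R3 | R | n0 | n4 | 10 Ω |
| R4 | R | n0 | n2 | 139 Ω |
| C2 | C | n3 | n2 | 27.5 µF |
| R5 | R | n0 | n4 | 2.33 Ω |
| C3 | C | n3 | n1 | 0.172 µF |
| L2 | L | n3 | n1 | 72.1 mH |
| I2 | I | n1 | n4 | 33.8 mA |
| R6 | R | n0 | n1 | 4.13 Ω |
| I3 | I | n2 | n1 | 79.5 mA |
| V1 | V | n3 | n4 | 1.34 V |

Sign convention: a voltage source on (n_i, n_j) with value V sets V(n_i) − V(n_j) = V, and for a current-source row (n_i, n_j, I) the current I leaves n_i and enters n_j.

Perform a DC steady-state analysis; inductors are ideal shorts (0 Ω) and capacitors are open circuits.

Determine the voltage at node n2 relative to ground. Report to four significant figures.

Apply KCL at each of the 4 non-ground nodes and solve the resulting linear system.
Node n1: branches {I1, C1, C3, L2, I2, R6, I3} → V_1 = 0.000
Node n2: branches {R1, R2, C1, R4, C2, I3} → V_2 = -0.09843
Node n3: branches {R1, I1, L1, C2, C3, L2, V1} → V_3 = 0.000
Node n4: branches {R3, R5, I2, V1} → V_4 = -1.340
Source currents: i(L1)=0.7099, i(L2)=-0.1075, i(V1)=-0.7429

-0.09843 V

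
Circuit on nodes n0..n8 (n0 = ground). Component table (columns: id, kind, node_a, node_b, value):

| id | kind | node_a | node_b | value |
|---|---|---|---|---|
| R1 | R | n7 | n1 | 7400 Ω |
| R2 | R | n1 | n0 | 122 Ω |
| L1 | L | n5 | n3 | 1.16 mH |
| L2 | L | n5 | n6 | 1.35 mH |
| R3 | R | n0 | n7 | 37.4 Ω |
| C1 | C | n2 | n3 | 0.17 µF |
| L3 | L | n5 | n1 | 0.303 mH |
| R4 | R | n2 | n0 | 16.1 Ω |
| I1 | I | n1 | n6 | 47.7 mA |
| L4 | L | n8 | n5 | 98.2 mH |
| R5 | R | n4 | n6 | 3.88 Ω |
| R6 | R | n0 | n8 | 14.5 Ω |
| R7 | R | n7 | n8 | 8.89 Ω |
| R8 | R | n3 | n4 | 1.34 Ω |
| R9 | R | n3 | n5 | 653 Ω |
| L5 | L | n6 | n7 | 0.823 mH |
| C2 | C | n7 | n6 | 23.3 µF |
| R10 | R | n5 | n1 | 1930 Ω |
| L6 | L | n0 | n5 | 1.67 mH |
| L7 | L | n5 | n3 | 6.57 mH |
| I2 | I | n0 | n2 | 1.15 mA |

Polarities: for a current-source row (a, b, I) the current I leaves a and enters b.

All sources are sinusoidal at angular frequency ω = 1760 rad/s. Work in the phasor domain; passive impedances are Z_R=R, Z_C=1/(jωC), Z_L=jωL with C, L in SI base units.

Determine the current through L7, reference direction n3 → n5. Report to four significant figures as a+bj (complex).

Element admittances at ω=1760 rad/s:
  Y(R1) = 0.0001351+0.000j S between n7,n1
  Y(R2) = 0.008197+0.000j S between n1,n0
  Y(L1) = 0.000-0.4898j S between n5,n3
  Y(L2) = 0.000-0.4209j S between n5,n6
  Y(R3) = 0.02674+0.000j S between n0,n7
  Y(C1) = 0.000+0.0002992j S between n2,n3
  Y(L3) = 0.000-1.875j S between n5,n1
  Y(R4) = 0.06211+0.000j S between n2,n0
  I1: injects 0.0477 A into n6 (from n1)
  Y(L4) = 0.000-0.005786j S between n8,n5
  Y(R5) = 0.2577+0.000j S between n4,n6
  Y(R6) = 0.06897+0.000j S between n0,n8
  Y(R7) = 0.1125+0.000j S between n7,n8
  Y(R8) = 0.7463+0.000j S between n3,n4
  Y(R9) = 0.001531+0.000j S between n3,n5
  Y(L5) = 0.000-0.6904j S between n6,n7
  Y(C2) = 0.000+0.04101j S between n7,n6
  Y(R10) = 0.0005181+0.000j S between n5,n1
  Y(L6) = 0.000-0.3402j S between n0,n5
  Y(L7) = 0.000-0.08648j S between n5,n3
  I2: injects 0.00115 A into n2 (from n0)
Assemble and solve the 8×8 MNA system:
  V(n1)=0.01147-0.03665j  V(n2)=0.01848-0.0001276j  V(n3)=-0.008020+0.007680j  V(n4)=0.006490+0.02289j  V(n5)=0.01164-0.01117j  V(n6)=0.04850+0.06694j  V(n7)=0.05491+0.06078j  V(n8)=0.03246+0.03834j

0.001630+0.001700j A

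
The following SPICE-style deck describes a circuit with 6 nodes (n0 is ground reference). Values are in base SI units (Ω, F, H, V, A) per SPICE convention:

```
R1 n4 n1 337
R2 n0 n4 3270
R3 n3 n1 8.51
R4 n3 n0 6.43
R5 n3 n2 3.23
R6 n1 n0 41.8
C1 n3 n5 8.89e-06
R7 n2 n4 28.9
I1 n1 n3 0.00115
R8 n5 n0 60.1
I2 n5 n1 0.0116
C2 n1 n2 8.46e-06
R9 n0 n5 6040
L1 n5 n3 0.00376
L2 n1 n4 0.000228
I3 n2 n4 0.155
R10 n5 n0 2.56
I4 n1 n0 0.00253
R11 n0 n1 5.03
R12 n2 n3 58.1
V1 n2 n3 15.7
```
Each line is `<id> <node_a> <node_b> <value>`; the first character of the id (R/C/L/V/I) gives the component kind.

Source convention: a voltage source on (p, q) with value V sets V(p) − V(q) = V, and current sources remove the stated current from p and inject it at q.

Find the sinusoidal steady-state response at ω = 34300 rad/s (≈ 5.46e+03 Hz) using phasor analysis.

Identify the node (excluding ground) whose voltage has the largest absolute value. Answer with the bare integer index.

Apply KCL at each of the 5 non-ground nodes and solve the resulting linear system.
Node n1: branches {R1, R3, R6, I1, I2, C2, L2, I4, R11} → V_1 = 4.550+4.848j
Node n2: branches {R5, R7, C2, I3, R12, V1} → V_2 = 11.64-1.009j
Node n3: branches {R3, R4, R5, C1, I1, L1, R12, V1} → V_3 = -4.061-1.009j
Node n4: branches {R1, R2, R7, L2, I3} → V_4 = 6.867+7.281j
Node n5: branches {C1, R8, I2, R9, L1, R10} → V_5 = -0.9485-2.270j
Source currents: i(V1)=-7.150-1.770j

2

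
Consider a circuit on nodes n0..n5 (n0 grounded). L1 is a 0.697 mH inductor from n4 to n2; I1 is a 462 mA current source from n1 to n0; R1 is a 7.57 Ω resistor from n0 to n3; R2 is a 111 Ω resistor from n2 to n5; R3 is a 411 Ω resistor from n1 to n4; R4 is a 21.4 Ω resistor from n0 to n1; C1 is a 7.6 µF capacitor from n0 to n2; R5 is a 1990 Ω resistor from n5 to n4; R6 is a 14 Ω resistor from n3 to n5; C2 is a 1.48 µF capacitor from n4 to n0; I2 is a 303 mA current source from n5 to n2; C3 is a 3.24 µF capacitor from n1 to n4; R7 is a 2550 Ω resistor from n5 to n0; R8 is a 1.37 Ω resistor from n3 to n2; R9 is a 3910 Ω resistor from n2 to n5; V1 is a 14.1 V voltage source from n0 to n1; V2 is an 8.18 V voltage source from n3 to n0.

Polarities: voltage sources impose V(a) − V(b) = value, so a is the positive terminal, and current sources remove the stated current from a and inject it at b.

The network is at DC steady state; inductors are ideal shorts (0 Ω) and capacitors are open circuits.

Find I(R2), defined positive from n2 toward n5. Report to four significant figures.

0.03608 A

Apply KCL at each of the 5 non-ground nodes and solve the resulting linear system.
Node n1: branches {I1, R3, R4, C3, V1} → V_1 = -14.10
Node n2: branches {L1, R2, C1, I2, R8, R9} → V_2 = 8.466
Node n3: branches {R1, R6, R8, V2} → V_3 = 8.180
Node n4: branches {L1, R3, R5, C2, C3} → V_4 = 8.466
Node n5: branches {R2, R5, R6, I2, R7, R9} → V_5 = 4.461
Source currents: i(L1)=-0.05692, i(V1)=-0.2518, i(V2)=-1.137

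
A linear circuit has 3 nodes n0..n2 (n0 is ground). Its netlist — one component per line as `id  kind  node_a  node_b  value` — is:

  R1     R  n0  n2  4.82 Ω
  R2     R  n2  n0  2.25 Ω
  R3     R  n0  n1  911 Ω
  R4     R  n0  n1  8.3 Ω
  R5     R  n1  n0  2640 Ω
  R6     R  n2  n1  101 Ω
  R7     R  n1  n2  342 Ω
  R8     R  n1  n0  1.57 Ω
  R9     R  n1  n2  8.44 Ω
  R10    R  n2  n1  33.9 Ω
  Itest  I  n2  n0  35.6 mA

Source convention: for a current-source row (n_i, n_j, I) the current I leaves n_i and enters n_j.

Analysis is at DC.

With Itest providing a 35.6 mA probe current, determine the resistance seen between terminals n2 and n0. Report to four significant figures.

R_eq = 1.275 Ω

Apply KCL at each of the 2 non-ground nodes and solve the resulting linear system.
Node n1: branches {R3, R4, R5, R6, R7, R8, R9, R10} → V_1 = -0.007933
Node n2: branches {R1, R2, R6, R7, R9, R10, Itest} → V_2 = -0.04537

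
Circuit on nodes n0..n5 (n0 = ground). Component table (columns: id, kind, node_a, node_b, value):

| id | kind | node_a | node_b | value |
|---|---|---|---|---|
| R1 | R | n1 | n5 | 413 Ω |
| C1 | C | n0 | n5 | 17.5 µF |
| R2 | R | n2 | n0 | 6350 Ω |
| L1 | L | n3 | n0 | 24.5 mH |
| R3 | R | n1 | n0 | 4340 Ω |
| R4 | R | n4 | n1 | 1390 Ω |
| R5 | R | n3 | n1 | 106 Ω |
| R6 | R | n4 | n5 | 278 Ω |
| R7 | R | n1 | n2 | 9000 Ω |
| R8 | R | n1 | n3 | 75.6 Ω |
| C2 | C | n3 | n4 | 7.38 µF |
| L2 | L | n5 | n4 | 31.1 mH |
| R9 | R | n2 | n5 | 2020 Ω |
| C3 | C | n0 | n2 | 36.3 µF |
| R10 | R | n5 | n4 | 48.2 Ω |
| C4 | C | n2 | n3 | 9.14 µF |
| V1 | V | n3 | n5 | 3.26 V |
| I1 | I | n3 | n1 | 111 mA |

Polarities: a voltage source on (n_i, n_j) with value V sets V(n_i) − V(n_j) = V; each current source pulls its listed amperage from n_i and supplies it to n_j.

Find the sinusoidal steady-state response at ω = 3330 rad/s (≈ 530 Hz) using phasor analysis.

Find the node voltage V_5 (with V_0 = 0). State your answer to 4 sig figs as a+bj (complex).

MNA unknowns: 5 node voltages V₁..V_5 plus 1 source current (V1)
R1: Y=0.002421+0.000j on G[1,5]
C1: Y=0.000+0.05827j on G[0,5]
R2: Y=0.0001575+0.000j on G[2,0]
L1: Y=0.000-0.01226j on G[3,0]
R3: Y=0.0002304+0.000j on G[1,0]
R4: Y=0.0007194+0.000j on G[4,1]
R5: Y=0.009434+0.000j on G[3,1]
R6: Y=0.003597+0.000j on G[4,5]
R7: Y=0.0001111+0.000j on G[1,2]
R8: Y=0.01323+0.000j on G[1,3]
C2: Y=0.000+0.02458j on G[3,4]
L2: Y=0.000-0.009656j on G[5,4]
R9: Y=0.0004950+0.000j on G[2,5]
C3: Y=0.000+0.1209j on G[0,2]
R10: Y=0.02075+0.000j on G[5,4]
C4: Y=0.000+0.03044j on G[2,3]
V1: row V3−V5=3.26, i_V1 at 3,5
I1: z[3]−=0.111, z[1]+=0.111
solve → V1=6.565+0.08538j, V2=0.5433+0.004408j, V3=2.701+0.02315j, V4=0.9974+2.295j, V5=-0.5593+0.02315j
aux → i_V1=-0.07898-0.07301j

-0.5593+0.02315j V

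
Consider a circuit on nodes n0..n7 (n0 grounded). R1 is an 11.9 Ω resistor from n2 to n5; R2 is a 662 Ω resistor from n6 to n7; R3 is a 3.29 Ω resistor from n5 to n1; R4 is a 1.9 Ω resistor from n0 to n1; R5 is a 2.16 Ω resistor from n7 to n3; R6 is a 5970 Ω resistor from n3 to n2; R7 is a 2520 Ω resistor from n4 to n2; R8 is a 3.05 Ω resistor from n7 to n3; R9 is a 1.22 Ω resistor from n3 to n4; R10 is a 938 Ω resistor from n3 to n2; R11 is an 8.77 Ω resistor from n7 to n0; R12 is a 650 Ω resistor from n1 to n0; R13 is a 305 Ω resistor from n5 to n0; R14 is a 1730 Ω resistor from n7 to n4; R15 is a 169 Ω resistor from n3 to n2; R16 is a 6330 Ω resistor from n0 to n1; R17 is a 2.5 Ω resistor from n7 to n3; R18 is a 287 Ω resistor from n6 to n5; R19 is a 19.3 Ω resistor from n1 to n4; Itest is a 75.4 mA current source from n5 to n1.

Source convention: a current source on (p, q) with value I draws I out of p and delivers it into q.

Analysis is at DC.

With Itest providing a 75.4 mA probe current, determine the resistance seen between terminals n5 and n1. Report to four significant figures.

R_eq = 3.178 Ω

Apply KCL at each of the 7 non-ground nodes and solve the resulting linear system.
Node n1: branches {R3, R4, R12, R16, R19, Itest} → V_1 = 0.003570
Node n2: branches {R1, R6, R7, R10, R15} → V_2 = -0.2174
Node n3: branches {R5, R6, R8, R9, R10, R15, R17} → V_3 = -0.01048
Node n4: branches {R7, R9, R14, R19} → V_4 = -0.009738
Node n5: branches {R1, R3, R13, R18, Itest} → V_5 = -0.2360
Node n6: branches {R2, R18} → V_6 = -0.1676
Node n7: branches {R2, R5, R8, R11, R14, R17} → V_7 = -0.009745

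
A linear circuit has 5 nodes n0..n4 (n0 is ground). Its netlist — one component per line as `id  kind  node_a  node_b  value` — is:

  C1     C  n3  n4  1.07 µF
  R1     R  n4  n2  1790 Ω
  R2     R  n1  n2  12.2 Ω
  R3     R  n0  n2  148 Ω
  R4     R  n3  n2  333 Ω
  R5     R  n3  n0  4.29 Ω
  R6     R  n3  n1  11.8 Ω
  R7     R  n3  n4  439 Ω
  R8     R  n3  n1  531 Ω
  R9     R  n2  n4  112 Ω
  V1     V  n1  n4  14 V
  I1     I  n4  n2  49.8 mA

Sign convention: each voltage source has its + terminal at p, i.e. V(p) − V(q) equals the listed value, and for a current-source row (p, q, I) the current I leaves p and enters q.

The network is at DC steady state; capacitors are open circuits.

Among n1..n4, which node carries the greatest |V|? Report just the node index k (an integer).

4

Apply KCL at each of the 4 non-ground nodes and solve the resulting linear system.
Node n1: branches {R2, R6, R8, V1} → V_1 = 0.4202
Node n2: branches {R1, R2, R3, R4, R9, I1} → V_2 = -0.4402
Node n3: branches {C1, R4, R5, R6, R7, R8} → V_3 = 0.01276
Node n4: branches {C1, R1, R7, R9, V1, I1} → V_4 = -13.58
Source currents: i(V1)=-0.1058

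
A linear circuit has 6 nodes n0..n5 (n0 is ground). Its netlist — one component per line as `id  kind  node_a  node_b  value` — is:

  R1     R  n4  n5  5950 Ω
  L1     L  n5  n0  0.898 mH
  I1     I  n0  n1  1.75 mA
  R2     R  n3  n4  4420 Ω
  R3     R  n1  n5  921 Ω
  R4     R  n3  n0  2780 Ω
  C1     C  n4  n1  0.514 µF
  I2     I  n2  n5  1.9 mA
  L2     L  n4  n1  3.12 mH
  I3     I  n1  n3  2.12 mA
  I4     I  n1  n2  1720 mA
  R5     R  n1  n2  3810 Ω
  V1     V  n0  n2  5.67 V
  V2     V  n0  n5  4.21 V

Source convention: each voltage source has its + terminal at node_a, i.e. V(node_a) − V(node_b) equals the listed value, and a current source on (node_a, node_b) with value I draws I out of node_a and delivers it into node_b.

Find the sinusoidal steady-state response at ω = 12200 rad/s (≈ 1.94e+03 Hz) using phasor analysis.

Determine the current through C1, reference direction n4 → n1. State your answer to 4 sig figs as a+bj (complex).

MNA unknowns: 5 node voltages V₁..V_5 plus 2 source currents (V1, V2)
R1: Y=0.0001681+0.000j on G[4,5]
L1: Y=0.000-0.09128j on G[5,0]
I1: z[0]−=0.00175, z[1]+=0.00175
R2: Y=0.0002262+0.000j on G[3,4]
R3: Y=0.001086+0.000j on G[1,5]
R4: Y=0.0003597+0.000j on G[3,0]
C1: Y=0.000+0.006271j on G[4,1]
I2: z[2]−=0.0019, z[5]+=0.0019
L2: Y=0.000-0.02627j on G[4,1]
I3: z[1]−=0.00212, z[3]+=0.00212
I4: z[1]−=1.72, z[2]+=1.72
R5: Y=0.0002625+0.000j on G[1,2]
V1: row V0−V2=5.67, i_V1 at 0,2
V2: row V0−V5=4.21, i_V2 at 0,5
solve → V1=-1043-2.969j, V2=-5.670+0.000j, V3=-399.0+5.035j, V4=-1043+13.04j, V5=-4.210+0.000j
aux → i_V1=-1.446+0.0007793j, i_V2=1.301+0.3853j

-0.1004+0.001255j A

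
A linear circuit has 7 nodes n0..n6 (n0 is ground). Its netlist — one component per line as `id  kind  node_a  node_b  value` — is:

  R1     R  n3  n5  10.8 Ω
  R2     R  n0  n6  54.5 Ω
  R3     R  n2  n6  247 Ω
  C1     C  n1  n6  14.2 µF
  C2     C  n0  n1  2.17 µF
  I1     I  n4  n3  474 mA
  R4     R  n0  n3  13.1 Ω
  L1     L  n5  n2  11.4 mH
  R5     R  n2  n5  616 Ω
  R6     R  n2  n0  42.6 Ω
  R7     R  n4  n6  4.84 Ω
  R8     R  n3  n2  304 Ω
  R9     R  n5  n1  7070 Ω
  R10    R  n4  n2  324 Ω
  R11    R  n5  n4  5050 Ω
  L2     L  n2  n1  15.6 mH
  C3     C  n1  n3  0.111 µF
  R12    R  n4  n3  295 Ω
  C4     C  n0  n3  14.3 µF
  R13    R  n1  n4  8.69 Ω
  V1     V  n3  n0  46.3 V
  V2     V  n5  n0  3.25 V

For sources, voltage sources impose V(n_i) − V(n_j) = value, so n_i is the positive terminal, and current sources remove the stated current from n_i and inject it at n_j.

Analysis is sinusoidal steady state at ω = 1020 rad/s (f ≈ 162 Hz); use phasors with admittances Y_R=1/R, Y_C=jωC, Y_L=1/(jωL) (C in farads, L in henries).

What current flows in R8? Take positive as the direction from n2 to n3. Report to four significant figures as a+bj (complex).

Element admittances at ω=1020 rad/s:
  Y(R1) = 0.09259+0.000j S between n3,n5
  Y(R2) = 0.01835+0.000j S between n0,n6
  Y(R3) = 0.004049+0.000j S between n2,n6
  Y(C1) = 0.000+0.01448j S between n1,n6
  Y(C2) = 0.000+0.002213j S between n0,n1
  I1: injects 0.474 A into n3 (from n4)
  Y(R4) = 0.07634+0.000j S between n0,n3
  Y(L1) = 0.000-0.08600j S between n5,n2
  Y(R5) = 0.001623+0.000j S between n2,n5
  Y(R6) = 0.02347+0.000j S between n2,n0
  Y(R7) = 0.2066+0.000j S between n4,n6
  Y(R8) = 0.003289+0.000j S between n3,n2
  Y(R9) = 0.0001414+0.000j S between n5,n1
  Y(R10) = 0.003086+0.000j S between n4,n2
  Y(R11) = 0.0001980+0.000j S between n5,n4
  Y(L2) = 0.000-0.06285j S between n2,n1
  Y(C3) = 0.000+0.0001132j S between n1,n3
  Y(R12) = 0.003390+0.000j S between n4,n3
  Y(C4) = 0.000+0.01459j S between n0,n3
  Y(R13) = 0.1151+0.000j S between n1,n4
  V1: constraint V(n3)−V(n0) = 46.3
  V2: constraint V(n5)−V(n0) = 3.25
Assemble and solve the 8×8 MNA system:
  V(n1)=-0.5326-6.023j  V(n2)=1.410-1.927j  V(n3)=46.30+0.000j  V(n4)=-2.435-4.833j  V(n5)=3.250+0.000j  V(n6)=-2.063-4.297j
  i(V1)=-7.359-0.7034j  i(V2)=3.816+0.1533j

-0.1477-0.006340j A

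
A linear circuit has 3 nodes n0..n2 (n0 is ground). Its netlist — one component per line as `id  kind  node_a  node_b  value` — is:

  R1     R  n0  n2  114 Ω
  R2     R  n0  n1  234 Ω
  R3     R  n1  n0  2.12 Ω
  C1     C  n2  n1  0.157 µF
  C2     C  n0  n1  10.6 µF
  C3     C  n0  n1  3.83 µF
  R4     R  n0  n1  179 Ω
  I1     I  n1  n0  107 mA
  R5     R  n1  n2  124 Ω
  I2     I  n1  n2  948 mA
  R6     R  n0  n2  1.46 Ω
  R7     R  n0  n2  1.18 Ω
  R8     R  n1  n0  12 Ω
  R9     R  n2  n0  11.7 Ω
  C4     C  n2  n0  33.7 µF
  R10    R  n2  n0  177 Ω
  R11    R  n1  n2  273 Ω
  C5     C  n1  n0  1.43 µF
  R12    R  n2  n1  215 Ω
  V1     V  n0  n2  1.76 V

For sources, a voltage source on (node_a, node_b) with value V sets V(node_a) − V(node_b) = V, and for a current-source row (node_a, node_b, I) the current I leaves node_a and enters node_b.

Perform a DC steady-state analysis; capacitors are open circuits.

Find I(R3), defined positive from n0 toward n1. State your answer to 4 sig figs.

MNA unknowns: 2 node voltages V₁..V_2 plus 1 source current (V1)
R1: Y=0.008772 on G[0,2]
R2: Y=0.004274 on G[0,1]
R3: Y=0.4717 on G[1,0]
C1: Y=0.000 on G[2,1]
C2: Y=0.000 on G[0,1]
C3: Y=0.000 on G[0,1]
R4: Y=0.005587 on G[0,1]
I1: z[1]−=0.107, z[0]+=0.107
R5: Y=0.008065 on G[1,2]
I2: z[1]−=0.948, z[2]+=0.948
R6: Y=0.6849 on G[0,2]
R7: Y=0.8475 on G[0,2]
R8: Y=0.08333 on G[1,0]
R9: Y=0.08547 on G[2,0]
C4: Y=0.000 on G[2,0]
R10: Y=0.005650 on G[2,0]
R11: Y=0.003663 on G[1,2]
C5: Y=0.000 on G[1,0]
R12: Y=0.004651 on G[2,1]
V1: row V0−V2=1.76, i_V1 at 0,2
solve → V1=-1.865, V2=-1.760
aux → i_V1=-3.819

0.8795 A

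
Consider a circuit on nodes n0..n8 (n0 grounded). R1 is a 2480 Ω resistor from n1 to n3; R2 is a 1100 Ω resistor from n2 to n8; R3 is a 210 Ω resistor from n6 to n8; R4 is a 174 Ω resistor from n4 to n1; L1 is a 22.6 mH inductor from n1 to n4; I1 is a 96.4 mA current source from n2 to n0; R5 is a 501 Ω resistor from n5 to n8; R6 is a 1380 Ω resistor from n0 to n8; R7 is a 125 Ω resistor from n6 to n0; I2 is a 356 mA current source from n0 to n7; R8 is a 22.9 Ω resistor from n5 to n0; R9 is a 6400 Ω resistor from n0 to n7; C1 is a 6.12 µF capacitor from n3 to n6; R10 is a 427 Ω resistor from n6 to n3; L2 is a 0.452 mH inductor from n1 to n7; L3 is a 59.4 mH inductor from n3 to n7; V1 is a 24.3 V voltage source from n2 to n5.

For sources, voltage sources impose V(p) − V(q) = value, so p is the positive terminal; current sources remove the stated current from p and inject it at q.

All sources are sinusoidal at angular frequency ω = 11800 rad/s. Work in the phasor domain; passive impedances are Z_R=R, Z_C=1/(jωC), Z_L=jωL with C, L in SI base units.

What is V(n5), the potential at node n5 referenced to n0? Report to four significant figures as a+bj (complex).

-1.180-0.1161j V

MNA unknowns: 8 node voltages V₁..V_8 plus 1 source current (V1)
R1: Y=0.0004032+0.000j on G[1,3]
R2: Y=0.0009091+0.000j on G[2,8]
R3: Y=0.004762+0.000j on G[6,8]
R4: Y=0.005747+0.000j on G[4,1]
L1: Y=0.000-0.003750j on G[1,4]
I1: z[2]−=0.0964, z[0]+=0.0964
R5: Y=0.001996+0.000j on G[5,8]
R6: Y=0.0007246+0.000j on G[0,8]
R7: Y=0.008000+0.000j on G[6,0]
I2: z[0]−=0.356, z[7]+=0.356
R8: Y=0.04367+0.000j on G[5,0]
R9: Y=0.0001563+0.000j on G[0,7]
C1: Y=0.000+0.07222j on G[3,6]
R10: Y=0.002342+0.000j on G[6,3]
L2: Y=0.000-0.1875j on G[1,7]
L3: Y=0.000-0.001427j on G[3,7]
V1: row V2−V5=24.3, i_V1 at 2,5
solve → V1=117.5+205.1j, V2=23.12-0.1161j, V3=34.33-7.894j, V4=117.5+205.1j, V5=-1.180-0.1161j, V6=34.62-3.208j, V7=117.0+205.3j, V8=21.87-1.861j
aux → i_V1=-0.09754-0.001586j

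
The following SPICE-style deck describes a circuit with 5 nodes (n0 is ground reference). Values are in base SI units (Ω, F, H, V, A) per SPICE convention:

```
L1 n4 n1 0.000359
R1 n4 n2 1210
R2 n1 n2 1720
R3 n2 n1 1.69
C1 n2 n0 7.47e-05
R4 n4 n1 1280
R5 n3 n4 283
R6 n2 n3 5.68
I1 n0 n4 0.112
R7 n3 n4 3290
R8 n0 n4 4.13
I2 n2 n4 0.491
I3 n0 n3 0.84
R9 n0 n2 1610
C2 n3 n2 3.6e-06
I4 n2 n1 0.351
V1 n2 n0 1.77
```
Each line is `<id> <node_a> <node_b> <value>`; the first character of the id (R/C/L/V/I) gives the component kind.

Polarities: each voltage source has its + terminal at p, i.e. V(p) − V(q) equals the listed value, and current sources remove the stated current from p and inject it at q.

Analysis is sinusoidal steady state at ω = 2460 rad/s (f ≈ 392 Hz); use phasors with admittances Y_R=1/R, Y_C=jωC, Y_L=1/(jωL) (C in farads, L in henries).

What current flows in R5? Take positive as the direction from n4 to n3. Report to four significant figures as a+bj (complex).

Apply KCL at each of the 4 non-ground nodes and solve the resulting linear system.
Node n1: branches {L1, R2, R3, R4, I4} → V_1 = 2.416-0.009282j
Node n2: branches {R1, R2, R3, C1, R6, I2, R9, C2, I4, V1} → V_2 = 1.770+0.000j
Node n3: branches {R5, R6, R7, I3, C2} → V_3 = 6.442-0.2296j
Node n4: branches {L1, R1, R4, R5, I1, R7, R8, I2} → V_4 = 2.421+0.01871j
Source currents: i(V1)=0.3647-0.3298j

-0.01421+0.0008774j A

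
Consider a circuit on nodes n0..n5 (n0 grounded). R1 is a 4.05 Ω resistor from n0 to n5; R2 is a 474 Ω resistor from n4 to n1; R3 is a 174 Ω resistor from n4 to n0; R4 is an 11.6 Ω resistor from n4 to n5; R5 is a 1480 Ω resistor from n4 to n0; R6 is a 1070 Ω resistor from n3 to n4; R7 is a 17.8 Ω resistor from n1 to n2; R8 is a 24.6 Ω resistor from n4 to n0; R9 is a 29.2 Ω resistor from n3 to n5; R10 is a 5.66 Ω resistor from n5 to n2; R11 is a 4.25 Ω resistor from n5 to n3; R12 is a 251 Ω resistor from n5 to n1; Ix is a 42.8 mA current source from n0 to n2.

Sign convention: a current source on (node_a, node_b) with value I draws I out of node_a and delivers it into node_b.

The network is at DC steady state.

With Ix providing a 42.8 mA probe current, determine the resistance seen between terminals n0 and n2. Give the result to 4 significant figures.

MNA unknowns: 5 node voltages V₁..V_5
R1: Y=0.2469 on G[0,5]
R2: Y=0.002110 on G[4,1]
R3: Y=0.005747 on G[4,0]
R4: Y=0.08621 on G[4,5]
R5: Y=0.0006757 on G[4,0]
R6: Y=0.0009346 on G[3,4]
R7: Y=0.05618 on G[1,2]
R8: Y=0.04065 on G[4,0]
R9: Y=0.03425 on G[3,5]
R10: Y=0.1767 on G[5,2]
R11: Y=0.2353 on G[5,3]
R12: Y=0.003984 on G[5,1]
Ix: z[0]−=0.0428, z[2]+=0.0428
solve → V1=0.3633, V2=0.3880, V3=0.1534, V4=0.1038, V5=0.1536

R_eq = 9.065 Ω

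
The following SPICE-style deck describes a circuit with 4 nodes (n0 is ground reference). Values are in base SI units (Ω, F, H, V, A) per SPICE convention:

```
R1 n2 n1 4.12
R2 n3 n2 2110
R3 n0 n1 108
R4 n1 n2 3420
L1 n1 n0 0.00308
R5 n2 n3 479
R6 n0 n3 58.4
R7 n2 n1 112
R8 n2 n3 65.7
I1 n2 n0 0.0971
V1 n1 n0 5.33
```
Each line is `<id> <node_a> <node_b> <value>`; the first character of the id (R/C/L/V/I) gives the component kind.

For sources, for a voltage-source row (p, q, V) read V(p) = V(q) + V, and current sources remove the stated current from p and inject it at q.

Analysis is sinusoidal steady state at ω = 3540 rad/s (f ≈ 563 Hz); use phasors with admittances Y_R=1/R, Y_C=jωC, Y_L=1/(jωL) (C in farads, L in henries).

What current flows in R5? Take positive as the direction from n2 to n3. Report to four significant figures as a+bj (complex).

0.004894+0.000j A

Apply KCL at each of the 3 non-ground nodes and solve the resulting linear system.
Node n1: branches {R1, R3, R4, L1, R7, V1} → V_1 = 5.330+0.000j
Node n2: branches {R1, R2, R4, R5, R7, R8, I1} → V_2 = 4.779+0.000j
Node n3: branches {R2, R5, R6, R8} → V_3 = 2.435+0.000j
Source currents: i(V1)=-0.1881+0.4888j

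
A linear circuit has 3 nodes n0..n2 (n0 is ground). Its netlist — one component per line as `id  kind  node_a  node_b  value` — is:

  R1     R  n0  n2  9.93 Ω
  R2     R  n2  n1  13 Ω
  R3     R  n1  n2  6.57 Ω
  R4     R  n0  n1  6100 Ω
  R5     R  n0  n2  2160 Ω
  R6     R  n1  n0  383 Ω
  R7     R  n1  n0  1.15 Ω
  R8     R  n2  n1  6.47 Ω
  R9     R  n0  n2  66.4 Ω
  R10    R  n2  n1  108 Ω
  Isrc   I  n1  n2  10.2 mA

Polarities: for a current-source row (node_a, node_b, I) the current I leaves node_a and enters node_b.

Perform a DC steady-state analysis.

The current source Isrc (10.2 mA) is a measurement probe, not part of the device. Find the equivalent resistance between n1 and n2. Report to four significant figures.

Element admittances at DC:
  Y(R1) = 0.1007 S between n0,n2
  Y(R2) = 0.07692 S between n2,n1
  Y(R3) = 0.1522 S between n1,n2
  Y(R4) = 0.0001639 S between n0,n1
  Y(R5) = 0.0004630 S between n0,n2
  Y(R6) = 0.002611 S between n1,n0
  Y(R7) = 0.8696 S between n1,n0
  Y(R8) = 0.1546 S between n2,n1
  Y(R9) = 0.01506 S between n0,n2
  Y(R10) = 0.009259 S between n2,n1
  Isrc: injects 0.0102 A into n2 (from n1)
Assemble and solve the 2×2 MNA system:
  V(n1)=-0.002420  V(n2)=0.01816

R_eq = 2.018 Ω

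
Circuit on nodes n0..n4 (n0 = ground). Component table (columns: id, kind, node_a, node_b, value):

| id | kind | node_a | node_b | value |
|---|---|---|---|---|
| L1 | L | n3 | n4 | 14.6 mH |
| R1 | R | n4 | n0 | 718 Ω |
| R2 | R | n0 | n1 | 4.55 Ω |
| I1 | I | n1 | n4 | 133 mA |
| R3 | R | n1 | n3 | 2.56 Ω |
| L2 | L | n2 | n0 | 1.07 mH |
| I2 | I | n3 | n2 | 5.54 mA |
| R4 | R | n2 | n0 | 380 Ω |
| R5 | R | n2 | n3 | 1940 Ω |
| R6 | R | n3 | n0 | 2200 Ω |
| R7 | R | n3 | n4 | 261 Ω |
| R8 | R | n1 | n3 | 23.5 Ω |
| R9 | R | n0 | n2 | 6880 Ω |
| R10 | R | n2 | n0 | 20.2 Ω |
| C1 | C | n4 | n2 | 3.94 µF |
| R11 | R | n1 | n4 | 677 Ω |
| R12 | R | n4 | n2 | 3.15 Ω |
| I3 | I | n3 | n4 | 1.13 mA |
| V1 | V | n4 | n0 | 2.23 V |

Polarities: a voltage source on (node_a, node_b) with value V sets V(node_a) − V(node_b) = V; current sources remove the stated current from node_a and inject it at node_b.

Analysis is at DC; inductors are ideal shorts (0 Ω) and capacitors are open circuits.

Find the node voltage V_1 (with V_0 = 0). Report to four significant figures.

1.278 V

MNA unknowns: 4 node voltages V₁..V_4 plus 3 source currents (L1, L2, V1)
L1: row V3−V4=0, i_L1 at 3,4
R1: Y=0.001393 on G[4,0]
R2: Y=0.2198 on G[0,1]
I1: z[1]−=0.133, z[4]+=0.133
R3: Y=0.3906 on G[1,3]
L2: row V2−V0=0, i_L2 at 2,0
I2: z[3]−=0.00554, z[2]+=0.00554
R4: Y=0.002632 on G[2,0]
R5: Y=0.0005155 on G[2,3]
R6: Y=0.0004545 on G[3,0]
R7: Y=0.003831 on G[3,4]
R8: Y=0.04255 on G[1,3]
R9: Y=0.0001453 on G[0,2]
R10: Y=0.04950 on G[2,0]
C1: Y=0.000 on G[4,2]
R11: Y=0.001477 on G[1,4]
R12: Y=0.3175 on G[4,2]
I3: z[3]−=0.00113, z[4]+=0.00113
V1: row V4−V0=2.23, i_V1 at 4,0
solve → V1=1.278, V2=0.000, V3=2.230, V4=2.230
aux → i_L1=-0.4213, i_L2=0.7146, i_V1=-0.9996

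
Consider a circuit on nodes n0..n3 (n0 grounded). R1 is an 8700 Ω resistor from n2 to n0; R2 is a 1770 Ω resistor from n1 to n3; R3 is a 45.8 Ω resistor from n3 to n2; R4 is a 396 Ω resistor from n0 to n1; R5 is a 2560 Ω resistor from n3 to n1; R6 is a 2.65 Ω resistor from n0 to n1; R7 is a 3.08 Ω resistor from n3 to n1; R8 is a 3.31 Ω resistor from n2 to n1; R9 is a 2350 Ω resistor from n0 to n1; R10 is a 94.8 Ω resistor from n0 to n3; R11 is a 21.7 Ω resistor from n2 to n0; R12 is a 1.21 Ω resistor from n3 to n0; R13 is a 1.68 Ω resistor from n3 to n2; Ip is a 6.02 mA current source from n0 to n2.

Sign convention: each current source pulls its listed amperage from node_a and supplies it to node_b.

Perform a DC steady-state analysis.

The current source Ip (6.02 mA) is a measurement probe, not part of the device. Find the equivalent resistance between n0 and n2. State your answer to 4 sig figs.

Element admittances at DC:
  Y(R1) = 0.0001149 S between n2,n0
  Y(R2) = 0.0005650 S between n1,n3
  Y(R3) = 0.02183 S between n3,n2
  Y(R4) = 0.002525 S between n0,n1
  Y(R5) = 0.0003906 S between n3,n1
  Y(R6) = 0.3774 S between n0,n1
  Y(R7) = 0.3247 S between n3,n1
  Y(R8) = 0.3021 S between n2,n1
  Y(R9) = 0.0004255 S between n0,n1
  Y(R10) = 0.01055 S between n0,n3
  Y(R11) = 0.04608 S between n2,n0
  Y(R12) = 0.8264 S between n3,n0
  Y(R13) = 0.5952 S between n3,n2
  Ip: injects 0.00602 A into n2 (from n0)
Assemble and solve the 3×3 MNA system:
  V(n1)=0.004623  V(n2)=0.01056  V(n3)=0.004509

R_eq = 1.755 Ω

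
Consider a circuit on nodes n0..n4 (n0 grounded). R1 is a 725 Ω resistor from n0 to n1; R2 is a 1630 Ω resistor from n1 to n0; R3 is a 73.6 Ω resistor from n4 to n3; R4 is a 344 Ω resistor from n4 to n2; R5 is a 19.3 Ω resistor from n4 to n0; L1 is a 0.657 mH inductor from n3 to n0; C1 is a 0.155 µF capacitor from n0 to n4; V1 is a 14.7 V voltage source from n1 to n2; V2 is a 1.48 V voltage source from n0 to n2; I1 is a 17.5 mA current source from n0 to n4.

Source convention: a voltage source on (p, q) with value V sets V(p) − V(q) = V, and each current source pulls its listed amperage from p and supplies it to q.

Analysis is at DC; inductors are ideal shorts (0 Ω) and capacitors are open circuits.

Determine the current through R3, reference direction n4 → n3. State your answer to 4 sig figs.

MNA unknowns: 4 node voltages V₁..V_4 plus 3 source currents (L1, V1, V2)
R1: Y=0.001379 on G[0,1]
R2: Y=0.0006135 on G[1,0]
R3: Y=0.01359 on G[4,3]
R4: Y=0.002907 on G[4,2]
R5: Y=0.05181 on G[4,0]
L1: row V3−V0=0, i_L1 at 3,0
C1: Y=0.000 on G[0,4]
V1: row V1−V2=14.7, i_V1 at 1,2
V2: row V0−V2=1.48, i_V2 at 0,2
I1: z[0]−=0.0175, z[4]+=0.0175
solve → V1=13.22, V2=-1.480, V3=0.000, V4=0.1932
aux → i_L1=0.002625, i_V1=-0.02634, i_V2=0.02148

0.002625 A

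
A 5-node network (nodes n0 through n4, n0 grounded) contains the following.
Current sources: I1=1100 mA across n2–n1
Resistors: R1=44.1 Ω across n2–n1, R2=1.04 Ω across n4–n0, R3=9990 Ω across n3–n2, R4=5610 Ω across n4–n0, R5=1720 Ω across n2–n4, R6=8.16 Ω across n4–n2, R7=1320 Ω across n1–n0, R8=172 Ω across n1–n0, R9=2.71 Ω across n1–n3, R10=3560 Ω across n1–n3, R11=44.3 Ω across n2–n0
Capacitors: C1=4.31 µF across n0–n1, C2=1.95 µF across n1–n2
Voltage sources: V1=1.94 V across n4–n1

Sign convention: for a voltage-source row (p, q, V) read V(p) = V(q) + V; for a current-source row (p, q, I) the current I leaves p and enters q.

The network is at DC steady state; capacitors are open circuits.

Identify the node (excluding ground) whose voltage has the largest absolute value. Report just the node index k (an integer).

Apply KCL at each of the 4 non-ground nodes and solve the resulting linear system.
Node n1: branches {I1, R1, C1, R7, R8, R9, R10, C2, V1} → V_1 = -1.772
Node n2: branches {I1, R1, R3, R5, R6, R11, C2} → V_2 = -6.646
Node n3: branches {R3, R9, R10} → V_3 = -1.773
Node n4: branches {R2, R4, R5, R6, V1} → V_4 = 0.1681
Source currents: i(V1)=-1.001

2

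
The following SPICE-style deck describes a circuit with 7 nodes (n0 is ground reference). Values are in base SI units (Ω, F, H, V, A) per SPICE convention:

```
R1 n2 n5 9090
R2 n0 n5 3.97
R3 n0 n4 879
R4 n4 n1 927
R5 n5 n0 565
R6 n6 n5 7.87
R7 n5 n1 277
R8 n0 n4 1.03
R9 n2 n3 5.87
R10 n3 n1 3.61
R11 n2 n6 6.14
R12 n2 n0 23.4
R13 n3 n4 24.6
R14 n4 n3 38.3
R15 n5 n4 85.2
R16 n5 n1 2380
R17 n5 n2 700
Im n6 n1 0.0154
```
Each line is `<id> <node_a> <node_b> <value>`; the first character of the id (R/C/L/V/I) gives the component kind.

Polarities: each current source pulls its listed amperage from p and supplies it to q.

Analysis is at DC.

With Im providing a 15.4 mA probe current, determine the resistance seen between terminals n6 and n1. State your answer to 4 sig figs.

Apply KCL at each of the 6 non-ground nodes and solve the resulting linear system.
Node n1: branches {R4, R7, R10, R16, Im} → V_1 = 0.1203
Node n2: branches {R1, R9, R11, R12, R17} → V_2 = 0.005425
Node n3: branches {R9, R10, R13, R14} → V_3 = 0.06716
Node n4: branches {R3, R4, R8, R13, R14, R15} → V_4 = 0.004198
Node n5: branches {R1, R2, R5, R6, R7, R15, R16, R17} → V_5 = -0.01700
Node n6: branches {R6, R11, Im} → V_6 = -0.05752

R_eq = 11.55 Ω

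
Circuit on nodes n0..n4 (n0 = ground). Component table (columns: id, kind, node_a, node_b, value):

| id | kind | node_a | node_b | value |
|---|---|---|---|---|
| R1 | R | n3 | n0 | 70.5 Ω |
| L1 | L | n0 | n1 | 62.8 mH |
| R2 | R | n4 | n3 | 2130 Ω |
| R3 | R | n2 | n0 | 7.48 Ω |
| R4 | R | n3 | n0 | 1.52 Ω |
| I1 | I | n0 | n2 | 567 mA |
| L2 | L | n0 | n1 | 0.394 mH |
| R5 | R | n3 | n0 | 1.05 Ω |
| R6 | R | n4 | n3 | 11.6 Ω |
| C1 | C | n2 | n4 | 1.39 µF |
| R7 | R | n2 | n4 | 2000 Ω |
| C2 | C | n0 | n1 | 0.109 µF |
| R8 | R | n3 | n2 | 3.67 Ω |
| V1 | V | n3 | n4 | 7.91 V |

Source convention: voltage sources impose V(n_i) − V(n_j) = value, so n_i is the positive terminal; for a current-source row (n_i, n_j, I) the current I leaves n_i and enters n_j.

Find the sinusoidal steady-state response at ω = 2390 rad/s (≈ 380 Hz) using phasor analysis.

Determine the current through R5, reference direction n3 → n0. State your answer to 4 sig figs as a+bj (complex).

MNA unknowns: 4 node voltages V₁..V_4 plus 1 source current (V1)
R1: Y=0.01418+0.000j on G[3,0]
L1: Y=0.000-0.006663j on G[0,1]
R2: Y=0.0004695+0.000j on G[4,3]
R3: Y=0.1337+0.000j on G[2,0]
R4: Y=0.6579+0.000j on G[3,0]
I1: z[0]−=0.567, z[2]+=0.567
L2: Y=0.000-1.062j on G[0,1]
R5: Y=0.9524+0.000j on G[3,0]
R6: Y=0.08621+0.000j on G[4,3]
C1: Y=0.000+0.003322j on G[2,4]
R7: Y=0.0005000+0.000j on G[2,4]
C2: Y=0.000+0.0002605j on G[0,1]
R8: Y=0.2725+0.000j on G[3,2]
V1: row V3−V4=7.91, i_V1 at 3,4
solve → V1=0.000+0.000j, V2=1.533-0.07138j, V3=0.2228+0.005874j, V4=-7.687+0.005874j
aux → i_V1=-0.6905-0.03059j

0.2122+0.005595j A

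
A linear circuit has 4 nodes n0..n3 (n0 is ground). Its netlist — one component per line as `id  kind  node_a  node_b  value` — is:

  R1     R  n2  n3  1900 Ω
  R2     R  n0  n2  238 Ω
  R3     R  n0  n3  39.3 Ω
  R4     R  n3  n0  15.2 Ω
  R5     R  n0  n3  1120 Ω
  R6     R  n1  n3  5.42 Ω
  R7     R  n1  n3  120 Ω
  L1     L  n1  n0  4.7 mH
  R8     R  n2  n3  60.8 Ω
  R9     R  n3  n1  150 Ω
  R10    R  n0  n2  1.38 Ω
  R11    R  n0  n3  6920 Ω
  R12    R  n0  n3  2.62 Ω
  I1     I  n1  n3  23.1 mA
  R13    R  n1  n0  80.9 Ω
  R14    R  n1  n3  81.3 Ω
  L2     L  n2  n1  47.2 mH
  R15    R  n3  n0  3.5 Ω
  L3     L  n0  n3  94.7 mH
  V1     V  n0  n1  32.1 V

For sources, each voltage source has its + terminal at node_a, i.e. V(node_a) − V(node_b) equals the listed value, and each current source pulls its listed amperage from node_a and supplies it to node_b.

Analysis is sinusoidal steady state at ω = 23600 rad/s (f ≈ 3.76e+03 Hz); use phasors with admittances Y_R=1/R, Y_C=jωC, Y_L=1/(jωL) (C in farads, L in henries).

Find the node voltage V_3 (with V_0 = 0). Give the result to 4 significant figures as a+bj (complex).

Apply KCL at each of the 3 non-ground nodes and solve the resulting linear system.
Node n1: branches {R6, R7, L1, R9, I1, R13, R14, L2, V1} → V_1 = -32.10+0.000j
Node n2: branches {R1, R2, R8, R10, L2} → V_2 = -0.1561+0.03840j
Node n3: branches {R1, R3, R4, R5, R6, R7, R8, R9, R11, R12, I1, R14, R15, L3} → V_3 = -6.858-0.002445j
Source currents: i(V1)=-5.720+0.3186j

-6.858-0.002445j V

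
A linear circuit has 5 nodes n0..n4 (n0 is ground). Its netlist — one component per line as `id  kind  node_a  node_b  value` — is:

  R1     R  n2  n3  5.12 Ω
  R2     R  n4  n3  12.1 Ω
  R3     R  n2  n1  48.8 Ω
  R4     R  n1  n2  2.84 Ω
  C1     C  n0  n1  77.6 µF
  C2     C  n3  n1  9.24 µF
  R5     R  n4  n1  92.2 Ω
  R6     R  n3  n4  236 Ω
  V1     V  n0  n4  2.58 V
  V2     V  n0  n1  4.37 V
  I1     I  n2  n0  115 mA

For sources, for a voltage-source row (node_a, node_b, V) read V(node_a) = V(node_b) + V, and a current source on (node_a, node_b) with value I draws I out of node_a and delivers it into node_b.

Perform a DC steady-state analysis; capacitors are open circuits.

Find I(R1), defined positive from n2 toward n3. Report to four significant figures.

Apply KCL at each of the 4 non-ground nodes and solve the resulting linear system.
Node n1: branches {R3, R4, C1, C2, R5, V2} → V_1 = -4.370
Node n2: branches {R1, R3, R4, I1} → V_2 = -4.387
Node n3: branches {R1, R2, C2, R6} → V_3 = -3.831
Node n4: branches {R2, R5, R6, V1} → V_4 = -2.580
Source currents: i(V1)=0.1281, i(V2)=-0.01307

-0.1087 A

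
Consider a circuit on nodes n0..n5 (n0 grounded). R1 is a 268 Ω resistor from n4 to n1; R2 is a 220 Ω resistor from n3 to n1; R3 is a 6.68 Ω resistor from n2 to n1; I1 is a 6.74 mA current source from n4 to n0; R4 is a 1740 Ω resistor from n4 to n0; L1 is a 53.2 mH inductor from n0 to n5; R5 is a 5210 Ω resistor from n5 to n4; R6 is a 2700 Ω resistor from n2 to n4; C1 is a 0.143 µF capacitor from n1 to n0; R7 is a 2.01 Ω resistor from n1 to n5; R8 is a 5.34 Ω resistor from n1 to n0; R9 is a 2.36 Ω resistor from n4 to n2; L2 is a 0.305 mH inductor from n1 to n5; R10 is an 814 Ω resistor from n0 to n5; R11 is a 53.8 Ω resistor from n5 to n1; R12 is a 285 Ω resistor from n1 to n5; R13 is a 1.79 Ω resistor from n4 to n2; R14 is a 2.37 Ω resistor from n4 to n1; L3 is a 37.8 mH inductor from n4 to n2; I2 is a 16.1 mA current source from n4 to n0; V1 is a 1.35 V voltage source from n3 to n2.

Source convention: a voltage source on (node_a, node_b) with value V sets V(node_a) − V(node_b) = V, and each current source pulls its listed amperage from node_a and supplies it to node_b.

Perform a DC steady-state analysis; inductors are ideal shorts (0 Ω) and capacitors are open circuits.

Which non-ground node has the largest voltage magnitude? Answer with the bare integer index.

Apply KCL at each of the 5 non-ground nodes and solve the resulting linear system.
Node n1: branches {R1, R2, R3, C1, R7, R8, L2, R11, R12, R14} → V_1 = 0.000
Node n2: branches {R3, R6, R9, R13, L3, V1} → V_2 = -0.04990
Node n3: branches {R2, V1} → V_3 = 1.300
Node n4: branches {R1, I1, R4, R5, R6, R9, R13, R14, L3, I2} → V_4 = -0.04990
Node n5: branches {L1, R5, R7, L2, R10, R11, R12} → V_5 = 0.000
Source currents: i(L1)=0.02281, i(L2)=-0.02280, i(L3)=-0.001561, i(V1)=-0.005910

3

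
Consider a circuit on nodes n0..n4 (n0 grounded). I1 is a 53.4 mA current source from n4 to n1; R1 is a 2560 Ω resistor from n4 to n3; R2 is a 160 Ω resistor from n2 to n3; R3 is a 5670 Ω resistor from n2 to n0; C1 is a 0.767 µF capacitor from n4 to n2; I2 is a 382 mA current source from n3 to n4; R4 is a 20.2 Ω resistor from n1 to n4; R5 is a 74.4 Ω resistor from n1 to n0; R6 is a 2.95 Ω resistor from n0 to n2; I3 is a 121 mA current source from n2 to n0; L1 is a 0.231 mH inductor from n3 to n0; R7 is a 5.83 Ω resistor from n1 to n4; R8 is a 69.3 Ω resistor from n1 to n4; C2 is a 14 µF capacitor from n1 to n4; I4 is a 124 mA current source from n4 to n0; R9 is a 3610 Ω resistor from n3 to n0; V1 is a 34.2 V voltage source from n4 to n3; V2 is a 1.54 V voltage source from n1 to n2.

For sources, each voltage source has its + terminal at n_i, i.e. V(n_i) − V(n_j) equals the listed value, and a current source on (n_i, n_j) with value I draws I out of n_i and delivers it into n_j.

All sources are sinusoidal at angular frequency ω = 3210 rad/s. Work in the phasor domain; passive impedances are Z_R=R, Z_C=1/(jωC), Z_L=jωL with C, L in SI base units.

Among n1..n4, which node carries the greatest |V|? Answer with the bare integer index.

4

Apply KCL at each of the 4 non-ground nodes and solve the resulting linear system.
Node n1: branches {I1, R4, R5, R7, R8, C2, V2} → V_1 = 14.64+0.09576j
Node n2: branches {R2, R3, C1, R6, I3, V2} → V_2 = 13.10+0.09576j
Node n3: branches {R1, R2, I2, L1, R9, V1} → V_3 = 0.02429-3.621j
Node n4: branches {I1, R1, C1, I2, R4, R7, R8, C2, I4, V1} → V_4 = 34.22-3.621j
Source currents: i(V1)=-4.597-0.05700j, i(V2)=4.636+0.003693j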